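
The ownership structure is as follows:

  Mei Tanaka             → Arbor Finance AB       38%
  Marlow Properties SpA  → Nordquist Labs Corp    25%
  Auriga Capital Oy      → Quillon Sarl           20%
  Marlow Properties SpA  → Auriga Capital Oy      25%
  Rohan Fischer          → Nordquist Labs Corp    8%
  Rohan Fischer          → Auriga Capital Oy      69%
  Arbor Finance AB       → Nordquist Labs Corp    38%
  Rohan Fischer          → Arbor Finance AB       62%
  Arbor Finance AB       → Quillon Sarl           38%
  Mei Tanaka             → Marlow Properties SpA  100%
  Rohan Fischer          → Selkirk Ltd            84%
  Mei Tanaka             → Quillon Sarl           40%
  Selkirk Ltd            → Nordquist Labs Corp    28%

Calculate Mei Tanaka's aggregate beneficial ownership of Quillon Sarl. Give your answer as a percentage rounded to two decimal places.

Mei reaches Quillon along 3 paths.
Via Arbor: 38% × 38% = 14.44%.
Direct stake: 40% = 40%.
Via Marlow → Auriga: 100% × 25% × 20% = 5%.
Total: 14.44% + 40% + 5% = 59.44%.

59.44%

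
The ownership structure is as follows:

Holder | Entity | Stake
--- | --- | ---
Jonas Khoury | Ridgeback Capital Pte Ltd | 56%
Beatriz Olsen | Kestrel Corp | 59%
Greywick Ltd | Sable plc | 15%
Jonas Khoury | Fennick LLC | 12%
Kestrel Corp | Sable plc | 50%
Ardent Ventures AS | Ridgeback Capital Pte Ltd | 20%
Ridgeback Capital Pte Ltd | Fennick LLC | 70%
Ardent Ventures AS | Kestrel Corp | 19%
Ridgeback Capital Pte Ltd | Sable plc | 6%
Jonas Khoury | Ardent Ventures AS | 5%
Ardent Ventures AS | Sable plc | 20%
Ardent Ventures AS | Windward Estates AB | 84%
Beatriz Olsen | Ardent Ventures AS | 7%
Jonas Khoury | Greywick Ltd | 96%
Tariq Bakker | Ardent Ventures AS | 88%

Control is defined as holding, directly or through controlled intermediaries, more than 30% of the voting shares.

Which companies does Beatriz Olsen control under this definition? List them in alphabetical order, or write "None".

Kestrel Corp, Sable plc

Beatriz holds 59% of Kestrel, so Beatriz controls Kestrel.
Kestrel holds 50% of Sable, so Beatriz controls Sable.
No other company's threshold is met.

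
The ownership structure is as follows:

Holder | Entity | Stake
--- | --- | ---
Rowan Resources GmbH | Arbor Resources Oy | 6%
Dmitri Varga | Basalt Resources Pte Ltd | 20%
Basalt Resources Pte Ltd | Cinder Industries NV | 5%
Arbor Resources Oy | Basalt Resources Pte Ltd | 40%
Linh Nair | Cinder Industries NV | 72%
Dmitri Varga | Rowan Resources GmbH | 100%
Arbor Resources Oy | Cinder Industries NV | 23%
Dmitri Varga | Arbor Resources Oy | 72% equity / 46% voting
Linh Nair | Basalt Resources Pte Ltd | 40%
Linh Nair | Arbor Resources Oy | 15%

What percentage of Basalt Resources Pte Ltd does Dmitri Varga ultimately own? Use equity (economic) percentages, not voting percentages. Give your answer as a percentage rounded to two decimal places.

Dmitri reaches Basalt along 3 paths.
Via Arbor: 72% × 40% = 28.8%.
Via Rowan → Arbor: 100% × 6% × 40% = 2.4%.
Direct stake: 20% = 20%.
Total: 28.8% + 2.4% + 20% = 51.2%.
Rounded: 51.20%.

51.20%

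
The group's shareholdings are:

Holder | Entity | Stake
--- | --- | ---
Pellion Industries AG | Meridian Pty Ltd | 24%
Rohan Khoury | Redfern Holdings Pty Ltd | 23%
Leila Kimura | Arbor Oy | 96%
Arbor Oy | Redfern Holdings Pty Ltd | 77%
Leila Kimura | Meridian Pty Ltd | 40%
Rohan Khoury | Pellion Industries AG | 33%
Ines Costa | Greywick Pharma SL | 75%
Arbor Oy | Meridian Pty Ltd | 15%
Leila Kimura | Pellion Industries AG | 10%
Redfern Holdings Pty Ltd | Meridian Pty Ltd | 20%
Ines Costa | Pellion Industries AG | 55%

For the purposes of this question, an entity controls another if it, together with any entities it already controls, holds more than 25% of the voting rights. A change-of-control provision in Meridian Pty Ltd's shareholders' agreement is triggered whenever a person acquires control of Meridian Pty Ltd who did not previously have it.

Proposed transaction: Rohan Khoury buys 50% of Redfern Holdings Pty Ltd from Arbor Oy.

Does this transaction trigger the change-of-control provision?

Yes

The purchase adds only to Rohan's holdings (Arbor's stake shrinks), so Rohan is the only person who could newly come to control Meridian.
Rohan holds 33% of Pellion, so Rohan controls Pellion.
In Meridian, Rohan's side holds only 24%, not > 25%.
So before the transaction, Rohan does not control Meridian.
After the purchase, Rohan's direct stake in Redfern rises to 23% + 50% = 73%, and Arbor's stake falls to 27%.
Rohan holds 73% of Redfern, so Rohan controls Redfern.
Redfern and Pellion together hold 20% + 24% = 44% of Meridian, so Rohan controls Meridian.
Rohan did not control Meridian before and does after, so the clause is triggered.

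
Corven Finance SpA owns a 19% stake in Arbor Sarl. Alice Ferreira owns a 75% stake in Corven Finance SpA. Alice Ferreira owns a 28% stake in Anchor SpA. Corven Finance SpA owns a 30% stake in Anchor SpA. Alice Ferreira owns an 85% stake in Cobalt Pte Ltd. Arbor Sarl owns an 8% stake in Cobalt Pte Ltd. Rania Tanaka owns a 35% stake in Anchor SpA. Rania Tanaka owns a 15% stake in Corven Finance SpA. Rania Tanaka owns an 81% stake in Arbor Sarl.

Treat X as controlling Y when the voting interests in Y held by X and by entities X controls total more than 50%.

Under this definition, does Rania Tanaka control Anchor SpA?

Rania holds 81% of Arbor, so Rania controls Arbor.
In Anchor, Rania's side holds only 35%, not > 50%.
So Rania does not control Anchor.

No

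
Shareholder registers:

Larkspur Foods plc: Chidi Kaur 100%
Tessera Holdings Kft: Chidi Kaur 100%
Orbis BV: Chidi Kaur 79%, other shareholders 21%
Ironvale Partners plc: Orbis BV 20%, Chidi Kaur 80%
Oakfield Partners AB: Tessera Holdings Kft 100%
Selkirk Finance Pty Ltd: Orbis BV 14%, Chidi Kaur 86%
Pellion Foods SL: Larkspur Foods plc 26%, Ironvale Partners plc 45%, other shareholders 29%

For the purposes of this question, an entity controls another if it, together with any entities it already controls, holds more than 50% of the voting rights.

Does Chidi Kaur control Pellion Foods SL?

Chidi holds 100% of Larkspur, so Chidi controls Larkspur.
Chidi holds 79% of Orbis, so Chidi controls Orbis.
Orbis and Chidi together hold 20% + 80% = 100% of Ironvale, so Chidi controls Ironvale.
Larkspur and Ironvale together hold 26% + 45% = 71% of Pellion, so Chidi controls Pellion.

Yes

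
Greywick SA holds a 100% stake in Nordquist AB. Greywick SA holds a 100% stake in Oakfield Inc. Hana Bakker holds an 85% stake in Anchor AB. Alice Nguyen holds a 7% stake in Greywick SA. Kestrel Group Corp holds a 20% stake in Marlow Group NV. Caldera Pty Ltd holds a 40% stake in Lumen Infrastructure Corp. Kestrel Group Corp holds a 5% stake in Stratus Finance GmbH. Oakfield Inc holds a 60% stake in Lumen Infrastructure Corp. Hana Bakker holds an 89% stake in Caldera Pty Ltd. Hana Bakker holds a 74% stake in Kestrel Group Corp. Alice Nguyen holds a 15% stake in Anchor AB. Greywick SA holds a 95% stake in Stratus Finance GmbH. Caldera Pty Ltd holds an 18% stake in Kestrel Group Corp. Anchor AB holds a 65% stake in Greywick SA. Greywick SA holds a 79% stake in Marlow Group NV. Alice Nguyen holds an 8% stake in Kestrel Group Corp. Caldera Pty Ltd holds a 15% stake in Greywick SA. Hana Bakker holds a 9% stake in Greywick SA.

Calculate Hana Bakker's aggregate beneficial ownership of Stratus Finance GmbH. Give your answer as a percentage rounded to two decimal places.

Hana reaches Stratus along 5 paths.
Via Greywick: 9% × 95% = 8.55%.
Via Caldera → Greywick: 89% × 15% × 95% = 12.6825%.
Via Anchor → Greywick: 85% × 65% × 95% = 52.4875%.
Via Caldera → Kestrel: 89% × 18% × 5% = 0.801%.
Via Kestrel: 74% × 5% = 3.7%.
Total: 8.55% + 12.6825% + 52.4875% + 0.801% + 3.7% = 78.221%.
Rounded: 78.22%.

78.22%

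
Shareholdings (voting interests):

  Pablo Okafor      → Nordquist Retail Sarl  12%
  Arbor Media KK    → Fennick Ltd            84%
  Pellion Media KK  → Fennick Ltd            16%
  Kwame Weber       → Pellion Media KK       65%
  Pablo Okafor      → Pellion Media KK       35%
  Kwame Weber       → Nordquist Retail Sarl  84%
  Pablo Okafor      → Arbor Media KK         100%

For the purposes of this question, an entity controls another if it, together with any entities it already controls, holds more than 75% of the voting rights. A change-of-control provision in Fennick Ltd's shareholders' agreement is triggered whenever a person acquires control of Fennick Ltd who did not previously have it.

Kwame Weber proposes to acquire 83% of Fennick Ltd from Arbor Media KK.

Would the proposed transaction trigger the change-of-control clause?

Yes

The purchase adds only to Kwame's holdings (Arbor's stake shrinks), so Kwame is the only person who could newly come to control Fennick.
Kwame holds 84% of Nordquist, so Kwame controls Nordquist.
Neither Kwame nor any entity Kwame controls holds any voting interest in Fennick.
So before the transaction, Kwame does not control Fennick.
After the purchase, Kwame holds 83% of Fennick directly, and Arbor's stake falls to 1%.
Kwame holds 83% of Fennick, so Kwame controls Fennick.
Kwame did not control Fennick before and does after, so the clause is triggered.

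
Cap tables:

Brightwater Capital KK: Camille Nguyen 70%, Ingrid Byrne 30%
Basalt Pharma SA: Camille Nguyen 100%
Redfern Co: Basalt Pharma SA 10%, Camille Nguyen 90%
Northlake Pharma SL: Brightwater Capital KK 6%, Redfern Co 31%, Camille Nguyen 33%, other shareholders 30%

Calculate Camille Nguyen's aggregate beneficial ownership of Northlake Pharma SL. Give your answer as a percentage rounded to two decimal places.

68.20%

Camille reaches Northlake along 4 paths.
Via Brightwater: 70% × 6% = 4.2%.
Via Basalt → Redfern: 100% × 10% × 31% = 3.1%.
Via Redfern: 90% × 31% = 27.9%.
Direct stake: 33% = 33%.
Total: 4.2% + 3.1% + 27.9% + 33% = 68.2%.
Rounded: 68.20%.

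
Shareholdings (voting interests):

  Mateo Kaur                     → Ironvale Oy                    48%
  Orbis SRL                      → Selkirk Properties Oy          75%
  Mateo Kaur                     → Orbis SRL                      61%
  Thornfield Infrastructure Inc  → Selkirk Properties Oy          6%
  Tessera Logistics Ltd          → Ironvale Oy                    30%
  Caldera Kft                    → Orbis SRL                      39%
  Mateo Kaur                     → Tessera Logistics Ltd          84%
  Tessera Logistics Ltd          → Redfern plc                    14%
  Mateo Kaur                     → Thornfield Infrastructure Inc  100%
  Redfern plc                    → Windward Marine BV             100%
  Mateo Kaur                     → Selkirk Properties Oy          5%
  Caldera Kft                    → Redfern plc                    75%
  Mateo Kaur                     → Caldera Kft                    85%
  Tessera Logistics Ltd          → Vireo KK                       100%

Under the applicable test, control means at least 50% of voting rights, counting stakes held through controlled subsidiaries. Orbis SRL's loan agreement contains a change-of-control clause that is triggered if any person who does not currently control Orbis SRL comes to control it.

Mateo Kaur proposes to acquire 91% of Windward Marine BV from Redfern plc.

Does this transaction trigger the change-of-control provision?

The purchase adds only to Mateo's holdings (Redfern's stake shrinks), so Mateo is the only person who could newly come to control Orbis.
Mateo holds 85% of Caldera, so Mateo controls Caldera.
Caldera and Mateo together hold 39% + 61% = 100% of Orbis, so Mateo controls Orbis.
So Mateo already controls Orbis before the transaction.
After the purchase, Mateo holds 91% of Windward directly, and Redfern's stake falls to 9%.
Mateo controlled Orbis already, so this is not a new person acquiring control; every other person's position is unchanged or reduced.
No new person acquires control, so the clause is not triggered.

No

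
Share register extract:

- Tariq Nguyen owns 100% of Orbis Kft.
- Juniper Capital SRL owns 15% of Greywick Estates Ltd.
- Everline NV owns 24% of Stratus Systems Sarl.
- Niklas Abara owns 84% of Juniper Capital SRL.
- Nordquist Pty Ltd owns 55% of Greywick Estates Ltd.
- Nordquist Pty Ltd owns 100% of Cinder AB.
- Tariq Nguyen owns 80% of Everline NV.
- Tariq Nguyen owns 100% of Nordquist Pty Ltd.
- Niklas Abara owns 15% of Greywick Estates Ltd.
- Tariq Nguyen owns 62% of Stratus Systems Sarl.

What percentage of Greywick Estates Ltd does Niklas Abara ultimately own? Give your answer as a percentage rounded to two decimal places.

Niklas reaches Greywick along 2 paths.
Direct stake: 15% = 15%.
Via Juniper: 84% × 15% = 12.6%.
Total: 15% + 12.6% = 27.6%.
Rounded: 27.60%.

27.60%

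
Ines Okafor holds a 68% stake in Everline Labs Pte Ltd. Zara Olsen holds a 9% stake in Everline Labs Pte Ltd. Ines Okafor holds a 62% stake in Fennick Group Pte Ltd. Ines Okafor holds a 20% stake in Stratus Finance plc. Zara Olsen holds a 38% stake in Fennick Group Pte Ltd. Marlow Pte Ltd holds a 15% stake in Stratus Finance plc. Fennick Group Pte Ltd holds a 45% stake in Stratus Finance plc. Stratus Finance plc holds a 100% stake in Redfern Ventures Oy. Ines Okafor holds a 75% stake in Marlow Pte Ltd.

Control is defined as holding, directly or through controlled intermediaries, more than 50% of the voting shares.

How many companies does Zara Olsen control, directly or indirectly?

0

Zara's largest direct stake is 38% in Fennick, which does not meet the threshold.
Zara controls 0 companies.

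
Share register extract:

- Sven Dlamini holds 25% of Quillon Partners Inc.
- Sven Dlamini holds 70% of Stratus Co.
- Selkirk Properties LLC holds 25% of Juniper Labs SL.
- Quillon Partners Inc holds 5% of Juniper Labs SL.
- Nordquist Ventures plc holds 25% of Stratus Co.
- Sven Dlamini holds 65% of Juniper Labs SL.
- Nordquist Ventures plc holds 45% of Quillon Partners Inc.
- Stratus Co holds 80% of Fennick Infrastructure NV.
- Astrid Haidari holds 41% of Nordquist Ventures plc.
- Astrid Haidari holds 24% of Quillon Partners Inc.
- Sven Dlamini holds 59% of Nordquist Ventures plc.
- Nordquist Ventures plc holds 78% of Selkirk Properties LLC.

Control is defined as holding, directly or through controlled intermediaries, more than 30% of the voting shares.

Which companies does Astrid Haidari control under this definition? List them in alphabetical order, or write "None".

Astrid holds 41% of Nordquist, so Astrid controls Nordquist.
Nordquist holds 78% of Selkirk, so Astrid controls Selkirk.
Nordquist and Astrid together hold 45% + 24% = 69% of Quillon, so Astrid controls Quillon.
No other company's threshold is met.

Nordquist Ventures plc, Quillon Partners Inc, Selkirk Properties LLC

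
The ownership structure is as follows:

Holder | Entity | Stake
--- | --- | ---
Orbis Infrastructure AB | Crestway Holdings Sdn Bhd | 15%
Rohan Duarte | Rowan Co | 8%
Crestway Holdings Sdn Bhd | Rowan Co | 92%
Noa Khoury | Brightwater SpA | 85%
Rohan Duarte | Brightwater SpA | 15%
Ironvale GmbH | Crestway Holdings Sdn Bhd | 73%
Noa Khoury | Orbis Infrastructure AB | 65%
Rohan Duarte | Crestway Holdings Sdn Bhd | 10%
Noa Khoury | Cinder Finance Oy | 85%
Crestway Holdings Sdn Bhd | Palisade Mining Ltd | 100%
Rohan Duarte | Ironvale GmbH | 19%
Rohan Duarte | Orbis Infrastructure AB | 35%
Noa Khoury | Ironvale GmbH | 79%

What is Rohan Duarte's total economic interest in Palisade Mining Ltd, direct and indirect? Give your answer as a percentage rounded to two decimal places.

Rohan reaches Palisade along 3 paths.
Via Orbis → Crestway: 35% × 15% × 100% = 5.25%.
Via Ironvale → Crestway: 19% × 73% × 100% = 13.87%.
Via Crestway: 10% × 100% = 10%.
Total: 5.25% + 13.87% + 10% = 29.12%.

29.12%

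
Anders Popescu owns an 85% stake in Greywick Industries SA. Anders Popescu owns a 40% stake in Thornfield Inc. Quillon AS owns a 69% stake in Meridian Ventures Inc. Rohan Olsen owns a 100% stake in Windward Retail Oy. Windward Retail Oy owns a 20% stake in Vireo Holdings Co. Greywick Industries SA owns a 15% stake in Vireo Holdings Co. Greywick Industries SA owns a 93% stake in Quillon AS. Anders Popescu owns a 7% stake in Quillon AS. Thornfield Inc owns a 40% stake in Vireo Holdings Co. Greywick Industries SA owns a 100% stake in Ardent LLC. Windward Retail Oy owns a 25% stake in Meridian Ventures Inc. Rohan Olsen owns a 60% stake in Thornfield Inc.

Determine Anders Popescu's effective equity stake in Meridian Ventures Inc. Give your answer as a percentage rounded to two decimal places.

Anders reaches Meridian along 2 paths.
Via Quillon: 7% × 69% = 4.83%.
Via Greywick → Quillon: 85% × 93% × 69% = 54.5445%.
Total: 4.83% + 54.5445% = 59.3745%.
Rounded: 59.37%.

59.37%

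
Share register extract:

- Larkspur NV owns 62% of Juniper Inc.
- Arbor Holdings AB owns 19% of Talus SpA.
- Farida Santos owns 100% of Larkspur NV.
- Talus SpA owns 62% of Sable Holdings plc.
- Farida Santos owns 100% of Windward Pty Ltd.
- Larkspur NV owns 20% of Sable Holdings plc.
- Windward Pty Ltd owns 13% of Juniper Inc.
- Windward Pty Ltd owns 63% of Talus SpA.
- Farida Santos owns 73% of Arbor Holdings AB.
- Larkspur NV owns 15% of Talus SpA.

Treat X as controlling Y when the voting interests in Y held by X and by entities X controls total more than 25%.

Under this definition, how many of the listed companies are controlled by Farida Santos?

6

Farida holds 73% of Arbor, so Farida controls Arbor.
Farida holds 100% of Windward, so Farida controls Windward.
Farida holds 100% of Larkspur, so Farida controls Larkspur.
Windward and Larkspur together hold 13% + 62% = 75% of Juniper, so Farida controls Juniper.
Arbor and Windward and Larkspur together hold 19% + 63% + 15% = 97% of Talus, so Farida controls Talus.
Talus and Larkspur together hold 62% + 20% = 82% of Sable, so Farida controls Sable.
Farida controls 6 companies.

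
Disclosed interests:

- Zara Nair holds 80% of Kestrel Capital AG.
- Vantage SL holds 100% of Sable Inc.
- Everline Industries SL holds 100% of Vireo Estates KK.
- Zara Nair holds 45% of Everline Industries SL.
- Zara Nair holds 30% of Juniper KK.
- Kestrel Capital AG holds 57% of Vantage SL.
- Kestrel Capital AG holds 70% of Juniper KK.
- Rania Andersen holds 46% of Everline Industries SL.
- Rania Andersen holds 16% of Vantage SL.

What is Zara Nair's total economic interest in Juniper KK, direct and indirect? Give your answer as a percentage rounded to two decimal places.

Zara reaches Juniper along 2 paths.
Direct stake: 30% = 30%.
Via Kestrel: 80% × 70% = 56%.
Total: 30% + 56% = 86%.
Rounded: 86.00%.

86.00%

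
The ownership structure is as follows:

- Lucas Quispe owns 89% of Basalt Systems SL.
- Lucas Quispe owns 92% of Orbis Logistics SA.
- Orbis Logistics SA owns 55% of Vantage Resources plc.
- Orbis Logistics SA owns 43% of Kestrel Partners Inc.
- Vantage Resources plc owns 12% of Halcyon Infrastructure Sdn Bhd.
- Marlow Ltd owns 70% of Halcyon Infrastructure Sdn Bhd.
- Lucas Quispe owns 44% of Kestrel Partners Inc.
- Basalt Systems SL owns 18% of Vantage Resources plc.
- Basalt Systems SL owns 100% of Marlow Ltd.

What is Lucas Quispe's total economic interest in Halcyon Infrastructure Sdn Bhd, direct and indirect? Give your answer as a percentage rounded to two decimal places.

70.29%

Lucas reaches Halcyon along 3 paths.
Via Basalt → Marlow: 89% × 100% × 70% = 62.3%.
Via Orbis → Vantage: 92% × 55% × 12% = 6.072%.
Via Basalt → Vantage: 89% × 18% × 12% = 1.9224%.
Total: 62.3% + 6.072% + 1.9224% = 70.2944%.
Rounded: 70.29%.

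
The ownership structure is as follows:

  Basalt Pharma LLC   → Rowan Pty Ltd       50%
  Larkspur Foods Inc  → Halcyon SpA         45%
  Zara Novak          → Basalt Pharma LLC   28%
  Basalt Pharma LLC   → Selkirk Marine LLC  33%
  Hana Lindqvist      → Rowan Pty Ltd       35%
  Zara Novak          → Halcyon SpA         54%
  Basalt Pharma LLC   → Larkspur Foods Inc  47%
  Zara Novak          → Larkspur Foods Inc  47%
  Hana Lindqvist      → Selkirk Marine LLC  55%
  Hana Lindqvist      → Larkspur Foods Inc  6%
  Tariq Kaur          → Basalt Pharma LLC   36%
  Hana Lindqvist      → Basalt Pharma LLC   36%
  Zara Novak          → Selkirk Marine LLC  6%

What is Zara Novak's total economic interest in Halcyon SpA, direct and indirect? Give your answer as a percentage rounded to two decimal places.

Zara reaches Halcyon along 3 paths.
Via Larkspur: 47% × 45% = 21.15%.
Via Basalt → Larkspur: 28% × 47% × 45% = 5.922%.
Direct stake: 54% = 54%.
Total: 21.15% + 5.922% + 54% = 81.072%.
Rounded: 81.07%.

81.07%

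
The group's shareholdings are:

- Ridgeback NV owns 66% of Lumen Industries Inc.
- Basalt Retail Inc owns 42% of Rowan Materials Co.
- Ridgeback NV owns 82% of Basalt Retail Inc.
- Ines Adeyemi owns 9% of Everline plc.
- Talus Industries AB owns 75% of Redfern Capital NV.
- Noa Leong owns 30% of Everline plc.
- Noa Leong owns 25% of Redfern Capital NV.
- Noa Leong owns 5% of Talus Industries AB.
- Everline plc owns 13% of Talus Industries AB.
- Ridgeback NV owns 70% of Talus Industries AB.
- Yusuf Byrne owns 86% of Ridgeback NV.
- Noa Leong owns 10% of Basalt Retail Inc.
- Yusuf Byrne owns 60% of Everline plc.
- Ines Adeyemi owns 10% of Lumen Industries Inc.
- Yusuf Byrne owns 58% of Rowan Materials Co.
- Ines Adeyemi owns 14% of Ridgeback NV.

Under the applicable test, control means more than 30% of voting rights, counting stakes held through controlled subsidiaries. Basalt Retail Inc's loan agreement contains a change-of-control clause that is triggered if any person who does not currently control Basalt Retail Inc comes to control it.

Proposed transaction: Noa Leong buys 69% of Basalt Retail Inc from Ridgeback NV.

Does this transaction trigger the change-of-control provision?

Yes

The purchase adds only to Noa's holdings (Ridgeback's stake shrinks), so Noa is the only person who could newly come to control Basalt.
Noa's largest direct stake is 30% in Everline, which does not meet the threshold, so Noa controls no company.
In Basalt, Noa's side holds only 10%, not > 30%.
So before the transaction, Noa does not control Basalt.
After the purchase, Noa's direct stake in Basalt rises to 10% + 69% = 79%, and Ridgeback's stake falls to 13%.
Noa holds 79% of Basalt, so Noa controls Basalt.
Noa did not control Basalt before and does after, so the clause is triggered.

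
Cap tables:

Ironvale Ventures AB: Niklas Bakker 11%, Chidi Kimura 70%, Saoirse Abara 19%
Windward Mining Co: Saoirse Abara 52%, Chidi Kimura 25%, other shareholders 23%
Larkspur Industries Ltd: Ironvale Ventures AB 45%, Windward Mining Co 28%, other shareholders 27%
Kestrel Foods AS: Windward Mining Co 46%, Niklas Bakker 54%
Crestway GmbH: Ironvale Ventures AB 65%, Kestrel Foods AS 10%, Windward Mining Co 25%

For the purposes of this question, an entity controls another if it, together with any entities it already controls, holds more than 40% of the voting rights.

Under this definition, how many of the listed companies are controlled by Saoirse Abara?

2

Saoirse holds 52% of Windward, so Saoirse controls Windward.
Windward holds 46% of Kestrel, so Saoirse controls Kestrel.
No other company's threshold is met.
Saoirse controls 2 companies.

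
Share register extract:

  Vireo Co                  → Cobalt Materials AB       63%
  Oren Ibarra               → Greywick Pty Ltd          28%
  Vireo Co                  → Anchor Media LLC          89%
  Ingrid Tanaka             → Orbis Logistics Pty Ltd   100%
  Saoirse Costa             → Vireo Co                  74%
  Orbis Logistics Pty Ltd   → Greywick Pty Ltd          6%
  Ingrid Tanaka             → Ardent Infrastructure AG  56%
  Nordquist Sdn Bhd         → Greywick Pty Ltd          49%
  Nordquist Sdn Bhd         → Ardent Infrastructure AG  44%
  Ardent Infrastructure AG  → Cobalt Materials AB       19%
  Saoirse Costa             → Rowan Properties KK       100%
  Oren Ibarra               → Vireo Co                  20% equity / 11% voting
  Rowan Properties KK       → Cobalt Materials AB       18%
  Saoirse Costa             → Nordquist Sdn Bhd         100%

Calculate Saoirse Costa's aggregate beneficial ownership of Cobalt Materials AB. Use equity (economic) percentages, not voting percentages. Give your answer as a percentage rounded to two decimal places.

Saoirse reaches Cobalt along 3 paths.
Via Rowan: 100% × 18% = 18%.
Via Vireo: 74% × 63% = 46.62%.
Via Nordquist → Ardent: 100% × 44% × 19% = 8.36%.
Total: 18% + 46.62% + 8.36% = 72.98%.

72.98%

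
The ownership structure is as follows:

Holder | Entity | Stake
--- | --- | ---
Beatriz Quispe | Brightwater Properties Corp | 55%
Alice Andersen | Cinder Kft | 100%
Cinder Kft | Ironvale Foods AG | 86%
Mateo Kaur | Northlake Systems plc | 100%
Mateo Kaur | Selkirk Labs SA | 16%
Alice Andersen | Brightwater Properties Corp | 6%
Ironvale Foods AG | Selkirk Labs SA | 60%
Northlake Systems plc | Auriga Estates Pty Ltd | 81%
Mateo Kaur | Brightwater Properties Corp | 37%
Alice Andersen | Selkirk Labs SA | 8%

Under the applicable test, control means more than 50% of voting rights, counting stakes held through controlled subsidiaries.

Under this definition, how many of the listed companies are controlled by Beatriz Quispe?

Beatriz holds 55% of Brightwater, so Beatriz controls Brightwater.
No other company's threshold is met.
Beatriz controls 1 company.

1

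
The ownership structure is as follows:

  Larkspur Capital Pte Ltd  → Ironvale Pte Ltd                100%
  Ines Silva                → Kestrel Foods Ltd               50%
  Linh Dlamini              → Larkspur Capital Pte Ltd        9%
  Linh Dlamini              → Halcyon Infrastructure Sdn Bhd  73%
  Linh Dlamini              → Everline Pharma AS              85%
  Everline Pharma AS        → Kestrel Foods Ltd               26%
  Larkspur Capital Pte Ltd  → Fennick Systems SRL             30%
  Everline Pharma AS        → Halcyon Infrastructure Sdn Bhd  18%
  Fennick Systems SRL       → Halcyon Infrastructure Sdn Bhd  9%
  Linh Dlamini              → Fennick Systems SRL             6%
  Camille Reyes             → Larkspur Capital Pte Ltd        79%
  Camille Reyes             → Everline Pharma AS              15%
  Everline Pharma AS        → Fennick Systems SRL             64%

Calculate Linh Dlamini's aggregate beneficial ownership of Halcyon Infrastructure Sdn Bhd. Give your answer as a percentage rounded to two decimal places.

93.98%

Linh reaches Halcyon along 5 paths.
Via Everline: 85% × 18% = 15.3%.
Direct stake: 73% = 73%.
Via Everline → Fennick: 85% × 64% × 9% = 4.896%.
Via Larkspur → Fennick: 9% × 30% × 9% = 0.243%.
Via Fennick: 6% × 9% = 0.54%.
Total: 15.3% + 73% + 4.896% + 0.243% + 0.54% = 93.979%.
Rounded: 93.98%.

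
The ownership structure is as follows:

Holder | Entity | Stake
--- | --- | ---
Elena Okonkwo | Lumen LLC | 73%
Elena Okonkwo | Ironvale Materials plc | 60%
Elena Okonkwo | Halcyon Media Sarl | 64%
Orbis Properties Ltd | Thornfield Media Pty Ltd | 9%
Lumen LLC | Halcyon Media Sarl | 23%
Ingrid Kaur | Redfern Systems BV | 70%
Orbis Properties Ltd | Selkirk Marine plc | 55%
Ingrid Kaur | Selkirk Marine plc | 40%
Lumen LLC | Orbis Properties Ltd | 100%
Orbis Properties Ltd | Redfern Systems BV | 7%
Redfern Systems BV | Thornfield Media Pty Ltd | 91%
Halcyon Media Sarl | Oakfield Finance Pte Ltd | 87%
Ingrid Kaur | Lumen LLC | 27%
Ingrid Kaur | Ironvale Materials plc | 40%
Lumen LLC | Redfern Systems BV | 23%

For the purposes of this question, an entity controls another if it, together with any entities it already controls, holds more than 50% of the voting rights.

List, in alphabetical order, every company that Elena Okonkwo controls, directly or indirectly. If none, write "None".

Elena holds 73% of Lumen, so Elena controls Lumen.
Lumen holds 100% of Orbis, so Elena controls Orbis.
Lumen and Elena together hold 23% + 64% = 87% of Halcyon, so Elena controls Halcyon.
Halcyon holds 87% of Oakfield, so Elena controls Oakfield.
Orbis holds 55% of Selkirk, so Elena controls Selkirk.
Elena holds 60% of Ironvale, so Elena controls Ironvale.
No other company's threshold is met.

Halcyon Media Sarl, Ironvale Materials plc, Lumen LLC, Oakfield Finance Pte Ltd, Orbis Properties Ltd, Selkirk Marine plc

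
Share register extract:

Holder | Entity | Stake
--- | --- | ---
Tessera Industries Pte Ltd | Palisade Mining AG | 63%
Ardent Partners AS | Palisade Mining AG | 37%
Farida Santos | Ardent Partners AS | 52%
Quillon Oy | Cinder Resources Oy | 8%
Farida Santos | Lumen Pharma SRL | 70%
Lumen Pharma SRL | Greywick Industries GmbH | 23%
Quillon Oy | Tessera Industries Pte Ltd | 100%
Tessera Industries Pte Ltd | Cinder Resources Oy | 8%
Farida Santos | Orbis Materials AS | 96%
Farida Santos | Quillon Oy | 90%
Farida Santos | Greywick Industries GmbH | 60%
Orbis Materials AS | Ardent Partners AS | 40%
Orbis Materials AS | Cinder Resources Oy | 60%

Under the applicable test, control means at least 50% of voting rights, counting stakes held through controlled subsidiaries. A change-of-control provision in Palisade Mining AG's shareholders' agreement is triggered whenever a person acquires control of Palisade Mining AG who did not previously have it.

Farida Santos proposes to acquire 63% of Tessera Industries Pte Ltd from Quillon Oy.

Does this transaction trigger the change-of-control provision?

No

The purchase adds only to Farida's holdings (Quillon's stake shrinks), so Farida is the only person who could newly come to control Palisade.
Farida holds 90% of Quillon, so Farida controls Quillon.
Quillon holds 100% of Tessera, so Farida controls Tessera.
Farida holds 96% of Orbis, so Farida controls Orbis.
Orbis and Farida together hold 40% + 52% = 92% of Ardent, so Farida controls Ardent.
Tessera and Ardent together hold 63% + 37% = 100% of Palisade, so Farida controls Palisade.
So Farida already controls Palisade before the transaction.
After the purchase, Farida holds 63% of Tessera directly, and Quillon's stake falls to 37%.
Farida controlled Palisade already, so this is not a new person acquiring control; every other person's position is unchanged or reduced.
No new person acquires control, so the clause is not triggered.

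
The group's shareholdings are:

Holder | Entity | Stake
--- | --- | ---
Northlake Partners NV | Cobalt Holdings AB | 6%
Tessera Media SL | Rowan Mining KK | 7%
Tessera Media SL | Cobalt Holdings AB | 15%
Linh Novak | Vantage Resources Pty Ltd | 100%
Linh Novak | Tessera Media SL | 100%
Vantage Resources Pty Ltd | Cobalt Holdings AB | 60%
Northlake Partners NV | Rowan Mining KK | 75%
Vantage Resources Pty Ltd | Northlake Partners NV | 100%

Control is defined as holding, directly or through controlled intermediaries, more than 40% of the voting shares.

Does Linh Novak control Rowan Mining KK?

Yes

Linh holds 100% of Tessera, so Linh controls Tessera.
Linh holds 100% of Vantage, so Linh controls Vantage.
Vantage holds 100% of Northlake, so Linh controls Northlake.
Tessera and Northlake together hold 7% + 75% = 82% of Rowan, so Linh controls Rowan.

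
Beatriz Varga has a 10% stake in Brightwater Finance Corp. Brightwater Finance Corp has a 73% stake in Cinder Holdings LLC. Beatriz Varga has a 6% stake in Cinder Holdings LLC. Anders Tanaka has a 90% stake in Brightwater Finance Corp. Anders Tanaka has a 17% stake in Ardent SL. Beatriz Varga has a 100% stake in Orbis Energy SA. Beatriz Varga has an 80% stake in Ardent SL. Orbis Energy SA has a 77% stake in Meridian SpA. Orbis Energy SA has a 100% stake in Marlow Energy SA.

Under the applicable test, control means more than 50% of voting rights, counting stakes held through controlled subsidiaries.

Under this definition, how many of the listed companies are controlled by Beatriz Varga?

4

Beatriz holds 100% of Orbis, so Beatriz controls Orbis.
Orbis holds 77% of Meridian, so Beatriz controls Meridian.
Beatriz holds 80% of Ardent, so Beatriz controls Ardent.
Orbis holds 100% of Marlow, so Beatriz controls Marlow.
No other company's threshold is met.
Beatriz controls 4 companies.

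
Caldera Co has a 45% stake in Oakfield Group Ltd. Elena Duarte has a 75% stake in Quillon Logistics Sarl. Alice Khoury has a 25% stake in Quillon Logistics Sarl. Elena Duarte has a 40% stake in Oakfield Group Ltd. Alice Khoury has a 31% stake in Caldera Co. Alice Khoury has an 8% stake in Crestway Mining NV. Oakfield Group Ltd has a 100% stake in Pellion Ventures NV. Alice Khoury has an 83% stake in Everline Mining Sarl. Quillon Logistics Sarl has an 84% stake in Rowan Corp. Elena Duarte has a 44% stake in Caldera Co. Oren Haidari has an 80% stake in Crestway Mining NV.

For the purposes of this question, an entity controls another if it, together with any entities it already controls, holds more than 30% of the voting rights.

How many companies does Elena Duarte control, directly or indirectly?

5

Elena holds 44% of Caldera, so Elena controls Caldera.
Elena holds 75% of Quillon, so Elena controls Quillon.
Caldera and Elena together hold 45% + 40% = 85% of Oakfield, so Elena controls Oakfield.
Quillon holds 84% of Rowan, so Elena controls Rowan.
Oakfield holds 100% of Pellion, so Elena controls Pellion.
No other company's threshold is met.
Elena controls 5 companies.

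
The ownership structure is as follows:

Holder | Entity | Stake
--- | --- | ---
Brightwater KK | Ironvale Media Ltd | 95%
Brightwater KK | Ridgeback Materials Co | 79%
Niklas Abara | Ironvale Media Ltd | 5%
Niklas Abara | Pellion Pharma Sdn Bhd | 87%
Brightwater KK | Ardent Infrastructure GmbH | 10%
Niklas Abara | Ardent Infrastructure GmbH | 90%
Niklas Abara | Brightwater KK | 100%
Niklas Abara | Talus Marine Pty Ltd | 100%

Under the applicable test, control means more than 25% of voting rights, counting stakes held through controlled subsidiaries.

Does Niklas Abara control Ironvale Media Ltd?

Yes

Niklas holds 100% of Brightwater, so Niklas controls Brightwater.
Brightwater and Niklas together hold 95% + 5% = 100% of Ironvale, so Niklas controls Ironvale.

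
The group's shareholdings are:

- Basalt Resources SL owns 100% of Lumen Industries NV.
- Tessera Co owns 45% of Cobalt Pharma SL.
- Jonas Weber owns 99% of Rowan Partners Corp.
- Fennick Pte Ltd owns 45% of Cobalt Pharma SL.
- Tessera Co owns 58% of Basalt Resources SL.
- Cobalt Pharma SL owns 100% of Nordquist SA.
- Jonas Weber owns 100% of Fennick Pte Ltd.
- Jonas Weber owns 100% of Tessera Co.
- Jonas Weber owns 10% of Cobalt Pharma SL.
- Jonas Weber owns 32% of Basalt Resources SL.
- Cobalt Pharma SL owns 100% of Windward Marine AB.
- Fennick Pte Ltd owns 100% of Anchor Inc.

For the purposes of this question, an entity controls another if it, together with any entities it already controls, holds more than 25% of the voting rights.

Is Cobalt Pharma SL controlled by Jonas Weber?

Jonas holds 100% of Tessera, so Jonas controls Tessera.
Jonas holds 100% of Fennick, so Jonas controls Fennick.
Fennick and Tessera and Jonas together hold 45% + 45% + 10% = 100% of Cobalt, so Jonas controls Cobalt.

Yes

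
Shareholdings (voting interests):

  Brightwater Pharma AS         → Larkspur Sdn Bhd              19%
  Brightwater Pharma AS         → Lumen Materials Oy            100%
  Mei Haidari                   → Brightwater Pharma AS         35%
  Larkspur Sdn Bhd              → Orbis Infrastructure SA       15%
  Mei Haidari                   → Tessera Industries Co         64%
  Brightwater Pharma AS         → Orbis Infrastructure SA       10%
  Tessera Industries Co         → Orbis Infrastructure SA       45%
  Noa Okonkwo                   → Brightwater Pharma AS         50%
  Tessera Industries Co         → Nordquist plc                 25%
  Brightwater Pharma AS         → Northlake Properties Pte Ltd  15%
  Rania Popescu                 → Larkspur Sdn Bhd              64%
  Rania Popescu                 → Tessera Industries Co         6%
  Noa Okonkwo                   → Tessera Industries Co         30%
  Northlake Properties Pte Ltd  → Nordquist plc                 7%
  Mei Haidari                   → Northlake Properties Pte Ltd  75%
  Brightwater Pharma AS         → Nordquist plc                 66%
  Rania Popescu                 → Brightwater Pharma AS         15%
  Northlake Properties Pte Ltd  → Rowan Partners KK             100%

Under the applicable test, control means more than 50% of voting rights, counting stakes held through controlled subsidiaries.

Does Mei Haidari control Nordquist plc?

Mei holds 64% of Tessera, so Mei controls Tessera.
Mei holds 75% of Northlake, so Mei controls Northlake.
Northlake holds 100% of Rowan, so Mei controls Rowan.
In Nordquist, Mei's side holds only 25% + 7% = 32%, not > 50%.
So Mei does not control Nordquist.

No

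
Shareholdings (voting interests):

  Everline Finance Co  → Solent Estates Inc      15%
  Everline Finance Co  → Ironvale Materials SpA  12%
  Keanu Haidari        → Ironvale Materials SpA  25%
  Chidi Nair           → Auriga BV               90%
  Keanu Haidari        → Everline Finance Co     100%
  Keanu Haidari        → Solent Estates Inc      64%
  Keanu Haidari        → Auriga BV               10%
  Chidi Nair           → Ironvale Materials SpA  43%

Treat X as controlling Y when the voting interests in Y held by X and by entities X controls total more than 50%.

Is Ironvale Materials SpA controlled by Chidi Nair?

No

Chidi holds 90% of Auriga, so Chidi controls Auriga.
In Ironvale, Chidi's side holds only 43%, not > 50%.
So Chidi does not control Ironvale.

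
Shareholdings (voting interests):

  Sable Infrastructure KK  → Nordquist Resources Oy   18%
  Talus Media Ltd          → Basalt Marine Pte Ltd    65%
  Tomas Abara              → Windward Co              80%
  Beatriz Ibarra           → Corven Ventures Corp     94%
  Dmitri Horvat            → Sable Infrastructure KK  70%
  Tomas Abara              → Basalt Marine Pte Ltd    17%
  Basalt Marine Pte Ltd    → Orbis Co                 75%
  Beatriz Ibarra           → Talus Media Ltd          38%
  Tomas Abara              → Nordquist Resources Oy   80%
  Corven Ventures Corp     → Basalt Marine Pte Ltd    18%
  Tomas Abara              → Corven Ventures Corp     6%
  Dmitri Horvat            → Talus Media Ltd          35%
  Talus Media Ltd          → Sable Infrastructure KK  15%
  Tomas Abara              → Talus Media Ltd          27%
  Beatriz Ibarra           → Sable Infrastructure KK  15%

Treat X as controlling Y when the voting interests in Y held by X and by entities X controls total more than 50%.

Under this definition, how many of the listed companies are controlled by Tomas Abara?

Tomas holds 80% of Nordquist, so Tomas controls Nordquist.
Tomas holds 80% of Windward, so Tomas controls Windward.
No other company's threshold is met.
Tomas controls 2 companies.

2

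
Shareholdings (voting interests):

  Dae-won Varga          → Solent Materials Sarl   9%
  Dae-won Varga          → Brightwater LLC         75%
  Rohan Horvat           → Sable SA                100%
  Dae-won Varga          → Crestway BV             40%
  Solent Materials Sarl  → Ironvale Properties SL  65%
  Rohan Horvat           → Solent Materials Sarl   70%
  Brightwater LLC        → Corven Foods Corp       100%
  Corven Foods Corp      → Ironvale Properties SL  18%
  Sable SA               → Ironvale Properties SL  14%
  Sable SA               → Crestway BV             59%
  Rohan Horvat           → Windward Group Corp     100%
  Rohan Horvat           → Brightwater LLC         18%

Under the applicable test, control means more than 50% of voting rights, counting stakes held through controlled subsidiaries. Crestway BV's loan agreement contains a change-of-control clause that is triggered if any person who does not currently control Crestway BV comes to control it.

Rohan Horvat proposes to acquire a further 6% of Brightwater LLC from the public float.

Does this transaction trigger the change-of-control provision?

The purchase changes only Rohan's holdings, so Rohan is the only person who could newly come to control Crestway.
Rohan holds 100% of Sable, so Rohan controls Sable.
Sable holds 59% of Crestway, so Rohan controls Crestway.
So Rohan already controls Crestway before the transaction.
After the purchase, Rohan's direct stake in Brightwater rises to 18% + 6% = 24%.
Rohan controlled Crestway already, so this is not a new person acquiring control; every other person's position is unchanged or reduced.
No new person acquires control, so the clause is not triggered.

No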